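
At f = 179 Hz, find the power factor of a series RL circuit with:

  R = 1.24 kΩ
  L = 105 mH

Step 1 — Angular frequency: ω = 2π·f = 2π·179 = 1125 rad/s.
Step 2 — Component impedances:
  R: Z = R = 1240 Ω
  L: Z = jωL = j·1125·0.105 = 0 + j118.1 Ω
Step 3 — Series combination: Z_total = R + L = 1240 + j118.1 Ω = 1246∠5.4° Ω.
Step 4 — Power factor: PF = cos(φ) = Re(Z)/|Z| = 1240/1245.6 = 0.9955.
Step 5 — Type: Im(Z) = 118.1 ⇒ lagging (phase φ = 5.4°).

PF = 0.9955 (lagging, φ = 5.4°)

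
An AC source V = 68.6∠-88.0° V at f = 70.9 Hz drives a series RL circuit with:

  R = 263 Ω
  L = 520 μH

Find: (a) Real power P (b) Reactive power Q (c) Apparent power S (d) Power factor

Step 1 — Angular frequency: ω = 2π·f = 2π·70.9 = 445.5 rad/s.
Step 2 — Component impedances:
  R: Z = R = 263 Ω
  L: Z = jωL = j·445.5·0.00052 = 0 + j0.2316 Ω
Step 3 — Series combination: Z_total = R + L = 263 + j0.2316 Ω = 263∠0.1° Ω.
Step 4 — Source phasor: V = 68.6∠-88.0° V = 2.394 - j68.56 V.
Step 5 — Current: I = V / Z = 0.008873 - j0.2607 A = 0.2608∠-88.1° A.
Step 6 — Complex power: S = V·I* = 17.89 + j0.01576 VA.
Step 7 — Real power: P = Re(S) = 17.89 W.
Step 8 — Reactive power: Q = Im(S) = 0.01576 VAR.
Step 9 — Apparent power: |S| = 17.89 VA.
Step 10 — Power factor: PF = P/|S| = 1 (lagging).

(a) P = 17.89 W  (b) Q = 0.01576 VAR  (c) S = 17.89 VA  (d) PF = 1 (lagging)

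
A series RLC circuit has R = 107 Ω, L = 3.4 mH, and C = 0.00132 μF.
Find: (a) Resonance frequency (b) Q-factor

Step 1 — Resonance condition Im(Z)=0 gives ω₀ = 1/√(LC).
Step 2 — ω₀ = 1/√(0.0034·1.32e-09) = 4.72e+05 rad/s.
Step 3 — f₀ = ω₀/(2π) = 7.513e+04 Hz.
Step 4 — Series Q: Q = ω₀L/R = 4.72e+05·0.0034/107 = 15.

(a) f₀ = 7.513e+04 Hz  (b) Q = 15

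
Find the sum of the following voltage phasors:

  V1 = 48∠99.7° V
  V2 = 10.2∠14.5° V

Step 1 — Convert each phasor to rectangular form:
  V1 = 48·(cos(99.7°) + j·sin(99.7°)) = -8.087 + j47.31 V
  V2 = 10.2·(cos(14.5°) + j·sin(14.5°)) = 9.875 + j2.554 V
Step 2 — Sum components: V_total = 1.788 + j49.87 V.
Step 3 — Convert to polar: |V_total| = 49.9 V, ∠V_total = 87.9°.

V_total = 49.9∠87.9° V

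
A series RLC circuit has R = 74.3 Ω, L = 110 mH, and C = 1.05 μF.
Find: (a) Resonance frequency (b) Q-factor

Step 1 — Resonance condition Im(Z)=0 gives ω₀ = 1/√(LC).
Step 2 — ω₀ = 1/√(0.11·1.05e-06) = 2942 rad/s.
Step 3 — f₀ = ω₀/(2π) = 468.3 Hz.
Step 4 — Series Q: Q = ω₀L/R = 2942·0.11/74.3 = 4.356.

(a) f₀ = 468.3 Hz  (b) Q = 4.356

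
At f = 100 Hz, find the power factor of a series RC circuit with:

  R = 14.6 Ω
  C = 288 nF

Step 1 — Angular frequency: ω = 2π·f = 2π·100 = 628.3 rad/s.
Step 2 — Component impedances:
  R: Z = R = 14.6 Ω
  C: Z = 1/(jωC) = -j/(ω·C) = 0 - j5526 Ω
Step 3 — Series combination: Z_total = R + C = 14.6 - j5526 Ω = 5526∠-89.8° Ω.
Step 4 — Power factor: PF = cos(φ) = Re(Z)/|Z| = 14.6/5526 = 0.002642.
Step 5 — Type: Im(Z) = -5526 ⇒ leading (phase φ = -89.8°).

PF = 0.002642 (leading, φ = -89.8°)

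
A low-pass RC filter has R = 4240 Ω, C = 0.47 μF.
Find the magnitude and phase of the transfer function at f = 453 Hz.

Step 1 — Angular frequency: ω = 2π·453 = 2846 rad/s.
Step 2 — Transfer function: H(jω) = 1/(1 + jωRC).
Step 3 — Denominator: 1 + jωRC = 1 + j·2846·4240·4.7e-07 = 1 + j5.672.
Step 4 — H = 0.03015 - j0.171.
Step 5 — Magnitude: |H| = 0.1736 (-15.2 dB); phase: φ = -80.0°.

|H| = 0.1736 (-15.2 dB), φ = -80.0°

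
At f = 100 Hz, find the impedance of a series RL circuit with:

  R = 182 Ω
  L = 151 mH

Step 1 — Angular frequency: ω = 2π·f = 2π·100 = 628.3 rad/s.
Step 2 — Component impedances:
  R: Z = R = 182 Ω
  L: Z = jωL = j·628.3·0.151 = 0 + j94.88 Ω
Step 3 — Series combination: Z_total = R + L = 182 + j94.88 Ω = 205.2∠27.5° Ω.

Z = 182 + j94.88 Ω = 205.2∠27.5° Ω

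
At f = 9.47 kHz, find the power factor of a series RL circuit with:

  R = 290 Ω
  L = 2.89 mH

Step 1 — Angular frequency: ω = 2π·f = 2π·9470 = 5.95e+04 rad/s.
Step 2 — Component impedances:
  R: Z = R = 290 Ω
  L: Z = jωL = j·5.95e+04·0.00289 = 0 + j172 Ω
Step 3 — Series combination: Z_total = R + L = 290 + j172 Ω = 337.2∠30.7° Ω.
Step 4 — Power factor: PF = cos(φ) = Re(Z)/|Z| = 290/337.15 = 0.8602.
Step 5 — Type: Im(Z) = 172 ⇒ lagging (phase φ = 30.7°).

PF = 0.8602 (lagging, φ = 30.7°)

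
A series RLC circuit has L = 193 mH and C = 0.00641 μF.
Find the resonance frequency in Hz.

Step 1 — Resonance condition Im(Z)=0 gives ω₀ = 1/√(LC).
Step 2 — ω₀ = 1/√(0.193·6.41e-09) = 2.843e+04 rad/s.
Step 3 — f₀ = ω₀/(2π) = 4525 Hz.

f₀ = 4525 Hz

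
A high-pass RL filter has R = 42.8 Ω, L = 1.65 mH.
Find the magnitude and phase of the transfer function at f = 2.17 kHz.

Step 1 — Angular frequency: ω = 2π·2170 = 1.363e+04 rad/s.
Step 2 — Transfer function: H(jω) = jωL/(R + jωL).
Step 3 — Numerator jωL = j·22.5; denominator R + jωL = 42.8 + j22.5.
Step 4 — H = 0.2165 + j0.4118.
Step 5 — Magnitude: |H| = 0.4653 (-6.6 dB); phase: φ = 62.3°.

|H| = 0.4653 (-6.6 dB), φ = 62.3°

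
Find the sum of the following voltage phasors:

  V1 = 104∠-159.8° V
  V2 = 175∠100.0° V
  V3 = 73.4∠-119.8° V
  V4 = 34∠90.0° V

Step 1 — Convert each phasor to rectangular form:
  V1 = 104·(cos(-159.8°) + j·sin(-159.8°)) = -97.6 - j35.91 V
  V2 = 175·(cos(100.0°) + j·sin(100.0°)) = -30.39 + j172.3 V
  V3 = 73.4·(cos(-119.8°) + j·sin(-119.8°)) = -36.48 - j63.69 V
  V4 = 34·(cos(90.0°) + j·sin(90.0°)) = 0 + j34 V
Step 2 — Sum components: V_total = -164.5 + j106.7 V.
Step 3 — Convert to polar: |V_total| = 196.1 V, ∠V_total = 147.0°.

V_total = 196.1∠147.0° V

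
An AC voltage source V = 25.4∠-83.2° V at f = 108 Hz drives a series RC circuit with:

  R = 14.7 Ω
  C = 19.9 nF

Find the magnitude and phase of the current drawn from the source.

Step 1 — Angular frequency: ω = 2π·f = 2π·108 = 678.6 rad/s.
Step 2 — Component impedances:
  R: Z = R = 14.7 Ω
  C: Z = 1/(jωC) = -j/(ω·C) = 0 - j7.405e+04 Ω
Step 3 — Series combination: Z_total = R + C = 14.7 - j7.405e+04 Ω = 7.405e+04∠-90.0° Ω.
Step 4 — Source phasor: V = 25.4∠-83.2° V = 3.007 - j25.22 V.
Step 5 — Ohm's law: I = V / Z_total = (3.007 - j25.22) / (14.7 - j7.405e+04) = 0.0003406 + j4.054e-05 A.
Step 6 — Convert to polar: |I| = 0.000343 A, ∠I = 6.8°.

I = 0.000343∠6.8° A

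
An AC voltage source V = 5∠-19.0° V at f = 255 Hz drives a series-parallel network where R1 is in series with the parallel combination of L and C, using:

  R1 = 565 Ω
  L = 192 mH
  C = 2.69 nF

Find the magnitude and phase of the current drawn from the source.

Step 1 — Angular frequency: ω = 2π·f = 2π·255 = 1602 rad/s.
Step 2 — Component impedances:
  R1: Z = R = 565 Ω
  L: Z = jωL = j·1602·0.192 = 0 + j307.6 Ω
  C: Z = 1/(jωC) = -j/(ω·C) = 0 - j2.32e+05 Ω
Step 3 — Parallel branch: L || C = 1/(1/L + 1/C) = 0 + j308 Ω.
Step 4 — Series with R1: Z_total = R1 + (L || C) = 565 + j308 Ω = 643.5∠28.6° Ω.
Step 5 — Source phasor: V = 5∠-19.0° V = 4.728 - j1.628 V.
Step 6 — Ohm's law: I = V / Z_total = (4.728 - j1.628) / (565 + j308) = 0.005239 - j0.005738 A.
Step 7 — Convert to polar: |I| = 0.00777 A, ∠I = -47.6°.

I = 0.00777∠-47.6° A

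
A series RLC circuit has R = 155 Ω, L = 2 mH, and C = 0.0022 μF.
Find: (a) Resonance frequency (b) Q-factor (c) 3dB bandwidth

Step 1 — Resonance condition Im(Z)=0 gives ω₀ = 1/√(LC).
Step 2 — ω₀ = 1/√(0.002·2.2e-09) = 4.767e+05 rad/s.
Step 3 — f₀ = ω₀/(2π) = 7.587e+04 Hz.
Step 4 — Series Q: Q = ω₀L/R = 4.767e+05·0.002/155 = 6.151.
Step 5 — 3dB bandwidth: Δω = ω₀/Q = 7.75e+04 rad/s; BW = Δω/(2π) = 1.233e+04 Hz.

(a) f₀ = 7.587e+04 Hz  (b) Q = 6.151  (c) BW = 1.233e+04 Hz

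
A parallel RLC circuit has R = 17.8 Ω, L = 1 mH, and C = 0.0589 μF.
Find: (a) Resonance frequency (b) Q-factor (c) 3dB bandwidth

Step 1 — Resonance: ω₀ = 1/√(LC) = 1/√(0.001·5.89e-08) = 1.303e+05 rad/s.
Step 2 — f₀ = ω₀/(2π) = 2.074e+04 Hz.
Step 3 — Parallel Q: Q = R/(ω₀L) = 17.8/(1.303e+05·0.001) = 0.1366.
Step 4 — Bandwidth: Δω = ω₀/Q = 9.538e+05 rad/s; BW = Δω/(2π) = 1.518e+05 Hz.

(a) f₀ = 2.074e+04 Hz  (b) Q = 0.1366  (c) BW = 1.518e+05 Hz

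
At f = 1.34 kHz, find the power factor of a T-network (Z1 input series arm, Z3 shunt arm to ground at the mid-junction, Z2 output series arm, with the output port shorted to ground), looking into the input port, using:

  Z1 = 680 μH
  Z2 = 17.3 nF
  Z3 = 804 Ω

Step 1 — Angular frequency: ω = 2π·f = 2π·1340 = 8419 rad/s.
Step 2 — Component impedances:
  Z1: Z = jωL = j·8419·0.00068 = 0 + j5.725 Ω
  Z2: Z = 1/(jωC) = -j/(ω·C) = 0 - j6865 Ω
  Z3: Z = R = 804 Ω
Step 3 — With the output port shorted to ground, the output series arm Z2 runs from the junction to ground; the shunt arm Z3 also runs from the junction to ground. They appear in parallel: Z3 || Z2 = 793.1 - j92.88 Ω.
Step 4 — Series with input arm Z1: Z_in = Z1 + (Z3 || Z2) = 793.1 - j87.16 Ω = 797.9∠-6.3° Ω.
Step 5 — Power factor: PF = cos(φ) = Re(Z)/|Z| = 793.1/797.9 = 0.994.
Step 6 — Type: Im(Z) = -87.16 ⇒ leading (phase φ = -6.3°).

PF = 0.994 (leading, φ = -6.3°)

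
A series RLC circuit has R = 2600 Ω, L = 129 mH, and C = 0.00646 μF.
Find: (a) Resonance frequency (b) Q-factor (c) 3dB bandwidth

Step 1 — Resonance: ω₀ = 1/√(LC) = 1/√(0.129·6.46e-09) = 3.464e+04 rad/s.
Step 2 — f₀ = ω₀/(2π) = 5513 Hz.
Step 3 — Series Q: Q = ω₀L/R = 3.464e+04·0.129/2600 = 1.719.
Step 4 — Bandwidth: Δω = ω₀/Q = 2.016e+04 rad/s; BW = Δω/(2π) = 3208 Hz.

(a) f₀ = 5513 Hz  (b) Q = 1.719  (c) BW = 3208 Hz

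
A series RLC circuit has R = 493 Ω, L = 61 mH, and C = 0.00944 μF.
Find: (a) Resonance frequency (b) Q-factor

Step 1 — Resonance condition Im(Z)=0 gives ω₀ = 1/√(LC).
Step 2 — ω₀ = 1/√(0.061·9.44e-09) = 4.167e+04 rad/s.
Step 3 — f₀ = ω₀/(2π) = 6632 Hz.
Step 4 — Series Q: Q = ω₀L/R = 4.167e+04·0.061/493 = 5.156.

(a) f₀ = 6632 Hz  (b) Q = 5.156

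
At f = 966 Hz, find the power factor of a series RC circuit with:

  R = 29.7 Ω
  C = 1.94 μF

Step 1 — Angular frequency: ω = 2π·f = 2π·966 = 6070 rad/s.
Step 2 — Component impedances:
  R: Z = R = 29.7 Ω
  C: Z = 1/(jωC) = -j/(ω·C) = 0 - j84.93 Ω
Step 3 — Series combination: Z_total = R + C = 29.7 - j84.93 Ω = 89.97∠-70.7° Ω.
Step 4 — Power factor: PF = cos(φ) = Re(Z)/|Z| = 29.7/89.97 = 0.3301.
Step 5 — Type: Im(Z) = -84.93 ⇒ leading (phase φ = -70.7°).

PF = 0.3301 (leading, φ = -70.7°)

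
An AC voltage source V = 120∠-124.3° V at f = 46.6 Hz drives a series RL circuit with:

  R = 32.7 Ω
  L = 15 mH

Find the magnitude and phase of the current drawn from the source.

Step 1 — Angular frequency: ω = 2π·f = 2π·46.6 = 292.8 rad/s.
Step 2 — Component impedances:
  R: Z = R = 32.7 Ω
  L: Z = jωL = j·292.8·0.015 = 0 + j4.392 Ω
Step 3 — Series combination: Z_total = R + L = 32.7 + j4.392 Ω = 32.99∠7.6° Ω.
Step 4 — Source phasor: V = 120∠-124.3° V = -67.62 - j99.13 V.
Step 5 — Ohm's law: I = V / Z_total = (-67.62 - j99.13) / (32.7 + j4.392) = -2.431 - j2.705 A.
Step 6 — Convert to polar: |I| = 3.637 A, ∠I = -131.9°.

I = 3.637∠-131.9° A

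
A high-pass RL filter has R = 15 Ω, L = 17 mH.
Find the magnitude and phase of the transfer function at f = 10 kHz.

Step 1 — Angular frequency: ω = 2π·1e+04 = 6.283e+04 rad/s.
Step 2 — Transfer function: H(jω) = jωL/(R + jωL).
Step 3 — Numerator jωL = j·1068; denominator R + jωL = 15 + j1068.
Step 4 — H = 0.9998 + j0.01404.
Step 5 — Magnitude: |H| = 0.9999 (-0.0 dB); phase: φ = 0.8°.

|H| = 0.9999 (-0.0 dB), φ = 0.8°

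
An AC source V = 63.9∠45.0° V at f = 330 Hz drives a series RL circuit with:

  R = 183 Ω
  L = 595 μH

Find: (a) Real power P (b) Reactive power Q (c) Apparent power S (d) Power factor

Step 1 — Angular frequency: ω = 2π·f = 2π·330 = 2073 rad/s.
Step 2 — Component impedances:
  R: Z = R = 183 Ω
  L: Z = jωL = j·2073·0.000595 = 0 + j1.234 Ω
Step 3 — Series combination: Z_total = R + L = 183 + j1.234 Ω = 183∠0.4° Ω.
Step 4 — Source phasor: V = 63.9∠45.0° V = 45.18 + j45.18 V.
Step 5 — Current: I = V / Z = 0.2486 + j0.2452 A = 0.3492∠44.6° A.
Step 6 — Complex power: S = V·I* = 22.31 + j0.1504 VA.
Step 7 — Real power: P = Re(S) = 22.31 W.
Step 8 — Reactive power: Q = Im(S) = 0.1504 VAR.
Step 9 — Apparent power: |S| = 22.31 VA.
Step 10 — Power factor: PF = P/|S| = 1 (lagging).

(a) P = 22.31 W  (b) Q = 0.1504 VAR  (c) S = 22.31 VA  (d) PF = 1 (lagging)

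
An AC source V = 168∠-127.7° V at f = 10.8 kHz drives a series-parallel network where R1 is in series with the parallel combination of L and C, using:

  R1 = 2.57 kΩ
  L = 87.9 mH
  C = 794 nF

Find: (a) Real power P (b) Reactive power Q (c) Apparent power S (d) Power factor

Step 1 — Angular frequency: ω = 2π·f = 2π·1.08e+04 = 6.786e+04 rad/s.
Step 2 — Component impedances:
  R1: Z = R = 2570 Ω
  L: Z = jωL = j·6.786e+04·0.0879 = 0 + j5965 Ω
  C: Z = 1/(jωC) = -j/(ω·C) = 0 - j18.56 Ω
Step 3 — Parallel branch: L || C = 1/(1/L + 1/C) = 0 - j18.62 Ω.
Step 4 — Series with R1: Z_total = R1 + (L || C) = 2570 - j18.62 Ω = 2570∠-0.4° Ω.
Step 5 — Source phasor: V = 168∠-127.7° V = -102.7 - j132.9 V.
Step 6 — Current: I = V / Z = -0.0396 - j0.05201 A = 0.06537∠-127.3° A.
Step 7 — Complex power: S = V·I* = 10.98 - j0.07955 VA.
Step 8 — Real power: P = Re(S) = 10.98 W.
Step 9 — Reactive power: Q = Im(S) = -0.07955 VAR.
Step 10 — Apparent power: |S| = 10.98 VA.
Step 11 — Power factor: PF = P/|S| = 1 (leading).

(a) P = 10.98 W  (b) Q = -0.07955 VAR  (c) S = 10.98 VA  (d) PF = 1 (leading)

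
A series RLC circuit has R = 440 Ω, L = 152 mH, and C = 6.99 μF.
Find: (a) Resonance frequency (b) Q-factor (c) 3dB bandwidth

Step 1 — Resonance condition Im(Z)=0 gives ω₀ = 1/√(LC).
Step 2 — ω₀ = 1/√(0.152·6.99e-06) = 970.2 rad/s.
Step 3 — f₀ = ω₀/(2π) = 154.4 Hz.
Step 4 — Series Q: Q = ω₀L/R = 970.2·0.152/440 = 0.3351.
Step 5 — 3dB bandwidth: Δω = ω₀/Q = 2895 rad/s; BW = Δω/(2π) = 460.7 Hz.

(a) f₀ = 154.4 Hz  (b) Q = 0.3351  (c) BW = 460.7 Hz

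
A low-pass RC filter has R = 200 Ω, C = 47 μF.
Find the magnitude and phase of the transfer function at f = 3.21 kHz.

Step 1 — Angular frequency: ω = 2π·3210 = 2.017e+04 rad/s.
Step 2 — Transfer function: H(jω) = 1/(1 + jωRC).
Step 3 — Denominator: 1 + jωRC = 1 + j·2.017e+04·200·4.7e-05 = 1 + j189.6.
Step 4 — H = 2.782e-05 - j0.005274.
Step 5 — Magnitude: |H| = 0.005274 (-45.6 dB); phase: φ = -89.7°.

|H| = 0.005274 (-45.6 dB), φ = -89.7°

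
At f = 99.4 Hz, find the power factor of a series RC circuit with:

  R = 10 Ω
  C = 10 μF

Step 1 — Angular frequency: ω = 2π·f = 2π·99.4 = 624.5 rad/s.
Step 2 — Component impedances:
  R: Z = R = 10 Ω
  C: Z = 1/(jωC) = -j/(ω·C) = 0 - j160.1 Ω
Step 3 — Series combination: Z_total = R + C = 10 - j160.1 Ω = 160.4∠-86.4° Ω.
Step 4 — Power factor: PF = cos(φ) = Re(Z)/|Z| = 10/160.43 = 0.06233.
Step 5 — Type: Im(Z) = -160.1 ⇒ leading (phase φ = -86.4°).

PF = 0.06233 (leading, φ = -86.4°)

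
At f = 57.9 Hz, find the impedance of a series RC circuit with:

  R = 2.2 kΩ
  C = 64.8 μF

Step 1 — Angular frequency: ω = 2π·f = 2π·57.9 = 363.8 rad/s.
Step 2 — Component impedances:
  R: Z = R = 2200 Ω
  C: Z = 1/(jωC) = -j/(ω·C) = 0 - j42.42 Ω
Step 3 — Series combination: Z_total = R + C = 2200 - j42.42 Ω = 2200∠-1.1° Ω.

Z = 2200 - j42.42 Ω = 2200∠-1.1° Ω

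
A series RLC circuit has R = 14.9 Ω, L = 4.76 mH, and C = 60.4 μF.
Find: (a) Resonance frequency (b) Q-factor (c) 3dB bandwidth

Step 1 — Resonance condition Im(Z)=0 gives ω₀ = 1/√(LC).
Step 2 — ω₀ = 1/√(0.00476·6.04e-05) = 1865 rad/s.
Step 3 — f₀ = ω₀/(2π) = 296.8 Hz.
Step 4 — Series Q: Q = ω₀L/R = 1865·0.00476/14.9 = 0.5958.
Step 5 — 3dB bandwidth: Δω = ω₀/Q = 3130 rad/s; BW = Δω/(2π) = 498.2 Hz.

(a) f₀ = 296.8 Hz  (b) Q = 0.5958  (c) BW = 498.2 Hz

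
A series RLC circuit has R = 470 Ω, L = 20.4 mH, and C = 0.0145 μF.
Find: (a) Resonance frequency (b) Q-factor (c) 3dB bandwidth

Step 1 — Resonance condition Im(Z)=0 gives ω₀ = 1/√(LC).
Step 2 — ω₀ = 1/√(0.0204·1.45e-08) = 5.814e+04 rad/s.
Step 3 — f₀ = ω₀/(2π) = 9254 Hz.
Step 4 — Series Q: Q = ω₀L/R = 5.814e+04·0.0204/470 = 2.524.
Step 5 — 3dB bandwidth: Δω = ω₀/Q = 2.304e+04 rad/s; BW = Δω/(2π) = 3667 Hz.

(a) f₀ = 9254 Hz  (b) Q = 2.524  (c) BW = 3667 Hz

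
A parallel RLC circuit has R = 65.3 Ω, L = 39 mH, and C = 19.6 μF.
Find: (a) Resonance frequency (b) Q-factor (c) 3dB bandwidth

Step 1 — Resonance: ω₀ = 1/√(LC) = 1/√(0.039·1.96e-05) = 1144 rad/s.
Step 2 — f₀ = ω₀/(2π) = 182 Hz.
Step 3 — Parallel Q: Q = R/(ω₀L) = 65.3/(1144·0.039) = 1.464.
Step 4 — Bandwidth: Δω = ω₀/Q = 781.3 rad/s; BW = Δω/(2π) = 124.4 Hz.

(a) f₀ = 182 Hz  (b) Q = 1.464  (c) BW = 124.4 Hz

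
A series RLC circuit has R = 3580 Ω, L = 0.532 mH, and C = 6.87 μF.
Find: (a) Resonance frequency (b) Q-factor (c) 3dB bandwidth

Step 1 — Resonance: ω₀ = 1/√(LC) = 1/√(0.000532·6.87e-06) = 1.654e+04 rad/s.
Step 2 — f₀ = ω₀/(2π) = 2633 Hz.
Step 3 — Series Q: Q = ω₀L/R = 1.654e+04·0.000532/3580 = 0.002458.
Step 4 — Bandwidth: Δω = ω₀/Q = 6.729e+06 rad/s; BW = Δω/(2π) = 1.071e+06 Hz.

(a) f₀ = 2633 Hz  (b) Q = 0.002458  (c) BW = 1.071e+06 Hz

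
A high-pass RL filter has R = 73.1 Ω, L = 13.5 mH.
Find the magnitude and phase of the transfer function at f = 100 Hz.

Step 1 — Angular frequency: ω = 2π·100 = 628.3 rad/s.
Step 2 — Transfer function: H(jω) = jωL/(R + jωL).
Step 3 — Numerator jωL = j·8.482; denominator R + jωL = 73.1 + j8.482.
Step 4 — H = 0.01329 + j0.1145.
Step 5 — Magnitude: |H| = 0.1153 (-18.8 dB); phase: φ = 83.4°.

|H| = 0.1153 (-18.8 dB), φ = 83.4°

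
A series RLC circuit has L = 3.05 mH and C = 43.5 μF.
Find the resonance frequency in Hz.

Step 1 — Resonance condition Im(Z)=0 gives ω₀ = 1/√(LC).
Step 2 — ω₀ = 1/√(0.00305·4.35e-05) = 2745 rad/s.
Step 3 — f₀ = ω₀/(2π) = 436.9 Hz.

f₀ = 436.9 Hz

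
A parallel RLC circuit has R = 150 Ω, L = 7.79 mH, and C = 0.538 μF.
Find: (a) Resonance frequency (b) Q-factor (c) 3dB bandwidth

Step 1 — Resonance: ω₀ = 1/√(LC) = 1/√(0.00779·5.38e-07) = 1.545e+04 rad/s.
Step 2 — f₀ = ω₀/(2π) = 2458 Hz.
Step 3 — Parallel Q: Q = R/(ω₀L) = 150/(1.545e+04·0.00779) = 1.247.
Step 4 — Bandwidth: Δω = ω₀/Q = 1.239e+04 rad/s; BW = Δω/(2π) = 1972 Hz.

(a) f₀ = 2458 Hz  (b) Q = 1.247  (c) BW = 1972 Hz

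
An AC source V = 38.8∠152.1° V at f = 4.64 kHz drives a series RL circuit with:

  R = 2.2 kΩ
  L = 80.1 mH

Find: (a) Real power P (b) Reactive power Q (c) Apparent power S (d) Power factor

Step 1 — Angular frequency: ω = 2π·f = 2π·4640 = 2.915e+04 rad/s.
Step 2 — Component impedances:
  R: Z = R = 2200 Ω
  L: Z = jωL = j·2.915e+04·0.0801 = 0 + j2335 Ω
Step 3 — Series combination: Z_total = R + L = 2200 + j2335 Ω = 3208∠46.7° Ω.
Step 4 — Source phasor: V = 38.8∠152.1° V = -34.29 + j18.16 V.
Step 5 — Current: I = V / Z = -0.00321 + j0.01166 A = 0.01209∠105.4° A.
Step 6 — Complex power: S = V·I* = 0.3218 + j0.3415 VA.
Step 7 — Real power: P = Re(S) = 0.3218 W.
Step 8 — Reactive power: Q = Im(S) = 0.3415 VAR.
Step 9 — Apparent power: |S| = 0.4692 VA.
Step 10 — Power factor: PF = P/|S| = 0.6857 (lagging).

(a) P = 0.3218 W  (b) Q = 0.3415 VAR  (c) S = 0.4692 VA  (d) PF = 0.6857 (lagging)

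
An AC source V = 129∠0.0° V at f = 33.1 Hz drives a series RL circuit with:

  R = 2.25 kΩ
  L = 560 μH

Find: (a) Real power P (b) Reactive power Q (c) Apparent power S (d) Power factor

Step 1 — Angular frequency: ω = 2π·f = 2π·33.1 = 208 rad/s.
Step 2 — Component impedances:
  R: Z = R = 2250 Ω
  L: Z = jωL = j·208·0.00056 = 0 + j0.1165 Ω
Step 3 — Series combination: Z_total = R + L = 2250 + j0.1165 Ω = 2250∠0.0° Ω.
Step 4 — Source phasor: V = 129∠0.0° V = 129 V.
Step 5 — Current: I = V / Z = 0.05733 - j2.968e-06 A = 0.05733∠-0.0° A.
Step 6 — Complex power: S = V·I* = 7.396 + j0.0003828 VA.
Step 7 — Real power: P = Re(S) = 7.396 W.
Step 8 — Reactive power: Q = Im(S) = 0.0003828 VAR.
Step 9 — Apparent power: |S| = 7.396 VA.
Step 10 — Power factor: PF = P/|S| = 1 (lagging).

(a) P = 7.396 W  (b) Q = 0.0003828 VAR  (c) S = 7.396 VA  (d) PF = 1 (lagging)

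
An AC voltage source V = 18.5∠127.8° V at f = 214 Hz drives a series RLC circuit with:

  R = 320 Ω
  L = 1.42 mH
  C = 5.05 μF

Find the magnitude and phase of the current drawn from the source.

Step 1 — Angular frequency: ω = 2π·f = 2π·214 = 1345 rad/s.
Step 2 — Component impedances:
  R: Z = R = 320 Ω
  L: Z = jωL = j·1345·0.00142 = 0 + j1.909 Ω
  C: Z = 1/(jωC) = -j/(ω·C) = 0 - j147.3 Ω
Step 3 — Series combination: Z_total = R + L + C = 320 - j145.4 Ω = 351.5∠-24.4° Ω.
Step 4 — Source phasor: V = 18.5∠127.8° V = -11.34 + j14.62 V.
Step 5 — Ohm's law: I = V / Z_total = (-11.34 + j14.62) / (320 - j145.4) = -0.04657 + j0.02452 A.
Step 6 — Convert to polar: |I| = 0.05264 A, ∠I = 152.2°.

I = 0.05264∠152.2° A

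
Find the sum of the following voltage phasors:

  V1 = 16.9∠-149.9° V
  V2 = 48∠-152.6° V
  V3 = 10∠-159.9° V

Step 1 — Convert each phasor to rectangular form:
  V1 = 16.9·(cos(-149.9°) + j·sin(-149.9°)) = -14.62 - j8.476 V
  V2 = 48·(cos(-152.6°) + j·sin(-152.6°)) = -42.62 - j22.09 V
  V3 = 10·(cos(-159.9°) + j·sin(-159.9°)) = -9.391 - j3.437 V
Step 2 — Sum components: V_total = -66.63 - j34 V.
Step 3 — Convert to polar: |V_total| = 74.8 V, ∠V_total = -153.0°.

V_total = 74.8∠-153.0° V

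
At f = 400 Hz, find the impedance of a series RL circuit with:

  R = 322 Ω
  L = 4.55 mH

Step 1 — Angular frequency: ω = 2π·f = 2π·400 = 2513 rad/s.
Step 2 — Component impedances:
  R: Z = R = 322 Ω
  L: Z = jωL = j·2513·0.00455 = 0 + j11.44 Ω
Step 3 — Series combination: Z_total = R + L = 322 + j11.44 Ω = 322.2∠2.0° Ω.

Z = 322 + j11.44 Ω = 322.2∠2.0° Ω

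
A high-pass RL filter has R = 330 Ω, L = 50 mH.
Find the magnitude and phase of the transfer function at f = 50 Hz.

Step 1 — Angular frequency: ω = 2π·50 = 314.2 rad/s.
Step 2 — Transfer function: H(jω) = jωL/(R + jωL).
Step 3 — Numerator jωL = j·15.71; denominator R + jωL = 330 + j15.71.
Step 4 — H = 0.002261 + j0.04749.
Step 5 — Magnitude: |H| = 0.04755 (-26.5 dB); phase: φ = 87.3°.

|H| = 0.04755 (-26.5 dB), φ = 87.3°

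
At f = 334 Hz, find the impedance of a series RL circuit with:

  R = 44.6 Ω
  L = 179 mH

Step 1 — Angular frequency: ω = 2π·f = 2π·334 = 2099 rad/s.
Step 2 — Component impedances:
  R: Z = R = 44.6 Ω
  L: Z = jωL = j·2099·0.179 = 0 + j375.6 Ω
Step 3 — Series combination: Z_total = R + L = 44.6 + j375.6 Ω = 378.3∠83.2° Ω.

Z = 44.6 + j375.6 Ω = 378.3∠83.2° Ω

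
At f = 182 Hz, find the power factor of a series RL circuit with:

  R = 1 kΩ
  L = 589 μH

Step 1 — Angular frequency: ω = 2π·f = 2π·182 = 1144 rad/s.
Step 2 — Component impedances:
  R: Z = R = 1000 Ω
  L: Z = jωL = j·1144·0.000589 = 0 + j0.6735 Ω
Step 3 — Series combination: Z_total = R + L = 1000 + j0.6735 Ω = 1000∠0.0° Ω.
Step 4 — Power factor: PF = cos(φ) = Re(Z)/|Z| = 1000/1000 = 1.
Step 5 — Type: Im(Z) = 0.6735 ⇒ lagging (phase φ = 0.0°).

PF = 1 (lagging, φ = 0.0°)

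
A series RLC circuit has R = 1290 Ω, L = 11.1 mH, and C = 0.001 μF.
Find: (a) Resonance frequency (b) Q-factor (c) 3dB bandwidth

Step 1 — Resonance: ω₀ = 1/√(LC) = 1/√(0.0111·1e-09) = 3.002e+05 rad/s.
Step 2 — f₀ = ω₀/(2π) = 4.777e+04 Hz.
Step 3 — Series Q: Q = ω₀L/R = 3.002e+05·0.0111/1290 = 2.583.
Step 4 — Bandwidth: Δω = ω₀/Q = 1.162e+05 rad/s; BW = Δω/(2π) = 1.85e+04 Hz.

(a) f₀ = 4.777e+04 Hz  (b) Q = 2.583  (c) BW = 1.85e+04 Hz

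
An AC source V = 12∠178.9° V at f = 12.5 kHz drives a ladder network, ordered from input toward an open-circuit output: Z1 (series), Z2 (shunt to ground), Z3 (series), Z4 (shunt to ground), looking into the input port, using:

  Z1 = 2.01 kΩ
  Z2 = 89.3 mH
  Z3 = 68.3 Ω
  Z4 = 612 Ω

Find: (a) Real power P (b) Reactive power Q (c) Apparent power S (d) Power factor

Step 1 — Angular frequency: ω = 2π·f = 2π·1.25e+04 = 7.854e+04 rad/s.
Step 2 — Component impedances:
  Z1: Z = R = 2010 Ω
  Z2: Z = jωL = j·7.854e+04·0.0893 = 0 + j7014 Ω
  Z3: Z = R = 68.3 Ω
  Z4: Z = R = 612 Ω
Step 3 — Ladder network (open output): work backward from the far end, alternating series and parallel combinations. Z_in = 2684 + j65.37 Ω = 2685∠1.4° Ω.
Step 4 — Source phasor: V = 12∠178.9° V = -12 + j0.2304 V.
Step 5 — Current: I = V / Z = -0.004465 + j0.0001946 A = 0.00447∠177.5° A.
Step 6 — Complex power: S = V·I* = 0.05362 + j0.001306 VA.
Step 7 — Real power: P = Re(S) = 0.05362 W.
Step 8 — Reactive power: Q = Im(S) = 0.001306 VAR.
Step 9 — Apparent power: |S| = 0.05364 VA.
Step 10 — Power factor: PF = P/|S| = 0.9997 (lagging).

(a) P = 0.05362 W  (b) Q = 0.001306 VAR  (c) S = 0.05364 VA  (d) PF = 0.9997 (lagging)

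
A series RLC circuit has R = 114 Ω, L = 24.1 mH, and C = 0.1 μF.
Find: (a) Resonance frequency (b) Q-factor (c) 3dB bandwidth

Step 1 — Resonance: ω₀ = 1/√(LC) = 1/√(0.0241·1e-07) = 2.037e+04 rad/s.
Step 2 — f₀ = ω₀/(2π) = 3242 Hz.
Step 3 — Series Q: Q = ω₀L/R = 2.037e+04·0.0241/114 = 4.306.
Step 4 — Bandwidth: Δω = ω₀/Q = 4730 rad/s; BW = Δω/(2π) = 752.8 Hz.

(a) f₀ = 3242 Hz  (b) Q = 4.306  (c) BW = 752.8 Hz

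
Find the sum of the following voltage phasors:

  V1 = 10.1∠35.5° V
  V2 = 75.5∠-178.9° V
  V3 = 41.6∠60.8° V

Step 1 — Convert each phasor to rectangular form:
  V1 = 10.1·(cos(35.5°) + j·sin(35.5°)) = 8.223 + j5.865 V
  V2 = 75.5·(cos(-178.9°) + j·sin(-178.9°)) = -75.49 - j1.449 V
  V3 = 41.6·(cos(60.8°) + j·sin(60.8°)) = 20.29 + j36.31 V
Step 2 — Sum components: V_total = -46.97 + j40.73 V.
Step 3 — Convert to polar: |V_total| = 62.17 V, ∠V_total = 139.1°.

V_total = 62.17∠139.1° V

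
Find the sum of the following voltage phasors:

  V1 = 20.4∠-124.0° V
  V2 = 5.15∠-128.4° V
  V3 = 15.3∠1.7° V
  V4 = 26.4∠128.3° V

Step 1 — Convert each phasor to rectangular form:
  V1 = 20.4·(cos(-124.0°) + j·sin(-124.0°)) = -11.41 - j16.91 V
  V2 = 5.15·(cos(-128.4°) + j·sin(-128.4°)) = -3.199 - j4.036 V
  V3 = 15.3·(cos(1.7°) + j·sin(1.7°)) = 15.29 + j0.4539 V
  V4 = 26.4·(cos(128.3°) + j·sin(128.3°)) = -16.36 + j20.72 V
Step 2 — Sum components: V_total = -15.68 + j0.2236 V.
Step 3 — Convert to polar: |V_total| = 15.68 V, ∠V_total = 179.2°.

V_total = 15.68∠179.2° V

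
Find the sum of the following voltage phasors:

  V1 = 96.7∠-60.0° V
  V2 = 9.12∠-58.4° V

Step 1 — Convert each phasor to rectangular form:
  V1 = 96.7·(cos(-60.0°) + j·sin(-60.0°)) = 48.35 - j83.74 V
  V2 = 9.12·(cos(-58.4°) + j·sin(-58.4°)) = 4.779 - j7.768 V
Step 2 — Sum components: V_total = 53.13 - j91.51 V.
Step 3 — Convert to polar: |V_total| = 105.8 V, ∠V_total = -59.9°.

V_total = 105.8∠-59.9° V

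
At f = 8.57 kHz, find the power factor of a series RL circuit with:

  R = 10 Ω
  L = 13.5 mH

Step 1 — Angular frequency: ω = 2π·f = 2π·8570 = 5.385e+04 rad/s.
Step 2 — Component impedances:
  R: Z = R = 10 Ω
  L: Z = jωL = j·5.385e+04·0.0135 = 0 + j726.9 Ω
Step 3 — Series combination: Z_total = R + L = 10 + j726.9 Ω = 727∠89.2° Ω.
Step 4 — Power factor: PF = cos(φ) = Re(Z)/|Z| = 10/727 = 0.01376.
Step 5 — Type: Im(Z) = 726.9 ⇒ lagging (phase φ = 89.2°).

PF = 0.01376 (lagging, φ = 89.2°)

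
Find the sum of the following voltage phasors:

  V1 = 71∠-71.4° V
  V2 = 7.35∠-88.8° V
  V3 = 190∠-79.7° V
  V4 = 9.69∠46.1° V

Step 1 — Convert each phasor to rectangular form:
  V1 = 71·(cos(-71.4°) + j·sin(-71.4°)) = 22.65 - j67.29 V
  V2 = 7.35·(cos(-88.8°) + j·sin(-88.8°)) = 0.1539 - j7.348 V
  V3 = 190·(cos(-79.7°) + j·sin(-79.7°)) = 33.97 - j186.9 V
  V4 = 9.69·(cos(46.1°) + j·sin(46.1°)) = 6.719 + j6.982 V
Step 2 — Sum components: V_total = 63.49 - j254.6 V.
Step 3 — Convert to polar: |V_total| = 262.4 V, ∠V_total = -76.0°.

V_total = 262.4∠-76.0° V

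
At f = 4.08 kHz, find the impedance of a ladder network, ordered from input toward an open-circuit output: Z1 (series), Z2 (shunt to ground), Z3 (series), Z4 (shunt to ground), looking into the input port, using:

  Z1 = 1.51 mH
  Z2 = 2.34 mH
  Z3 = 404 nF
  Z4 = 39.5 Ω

Step 1 — Angular frequency: ω = 2π·f = 2π·4080 = 2.564e+04 rad/s.
Step 2 — Component impedances:
  Z1: Z = jωL = j·2.564e+04·0.00151 = 0 + j38.71 Ω
  Z2: Z = jωL = j·2.564e+04·0.00234 = 0 + j59.99 Ω
  Z3: Z = 1/(jωC) = -j/(ω·C) = 0 - j96.56 Ω
  Z4: Z = R = 39.5 Ω
Step 3 — Ladder network (open output): work backward from the far end, alternating series and parallel combinations. Z_in = 49.05 + j144.1 Ω = 152.2∠71.2° Ω.

Z = 49.05 + j144.1 Ω = 152.2∠71.2° Ω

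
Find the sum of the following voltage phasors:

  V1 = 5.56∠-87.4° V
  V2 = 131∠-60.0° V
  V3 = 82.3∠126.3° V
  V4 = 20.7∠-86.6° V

Step 1 — Convert each phasor to rectangular form:
  V1 = 5.56·(cos(-87.4°) + j·sin(-87.4°)) = 0.2522 - j5.554 V
  V2 = 131·(cos(-60.0°) + j·sin(-60.0°)) = 65.5 - j113.4 V
  V3 = 82.3·(cos(126.3°) + j·sin(126.3°)) = -48.72 + j66.33 V
  V4 = 20.7·(cos(-86.6°) + j·sin(-86.6°)) = 1.228 - j20.66 V
Step 2 — Sum components: V_total = 18.26 - j73.34 V.
Step 3 — Convert to polar: |V_total| = 75.58 V, ∠V_total = -76.0°.

V_total = 75.58∠-76.0° V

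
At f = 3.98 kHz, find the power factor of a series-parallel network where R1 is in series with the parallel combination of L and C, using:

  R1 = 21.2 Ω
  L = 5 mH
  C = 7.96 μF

Step 1 — Angular frequency: ω = 2π·f = 2π·3980 = 2.501e+04 rad/s.
Step 2 — Component impedances:
  R1: Z = R = 21.2 Ω
  L: Z = jωL = j·2.501e+04·0.005 = 0 + j125 Ω
  C: Z = 1/(jωC) = -j/(ω·C) = 0 - j5.024 Ω
Step 3 — Parallel branch: L || C = 1/(1/L + 1/C) = 0 - j5.234 Ω.
Step 4 — Series with R1: Z_total = R1 + (L || C) = 21.2 - j5.234 Ω = 21.84∠-13.9° Ω.
Step 5 — Power factor: PF = cos(φ) = Re(Z)/|Z| = 21.2/21.837 = 0.9708.
Step 6 — Type: Im(Z) = -5.234 ⇒ leading (phase φ = -13.9°).

PF = 0.9708 (leading, φ = -13.9°)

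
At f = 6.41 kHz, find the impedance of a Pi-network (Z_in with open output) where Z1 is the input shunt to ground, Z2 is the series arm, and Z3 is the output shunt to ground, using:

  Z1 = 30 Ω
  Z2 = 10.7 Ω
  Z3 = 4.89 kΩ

Step 1 — Angular frequency: ω = 2π·f = 2π·6410 = 4.028e+04 rad/s.
Step 2 — Component impedances:
  Z1: Z = R = 30 Ω
  Z2: Z = R = 10.7 Ω
  Z3: Z = R = 4890 Ω
Step 3 — With open output, the series arm Z2 and the output shunt Z3 appear in series to ground: Z2 + Z3 = 4901 Ω.
Step 4 — Parallel with input shunt Z1: Z_in = Z1 || (Z2 + Z3) = 29.82 Ω = 29.82∠0.0° Ω.

Z = 29.82 Ω = 29.82∠0.0° Ω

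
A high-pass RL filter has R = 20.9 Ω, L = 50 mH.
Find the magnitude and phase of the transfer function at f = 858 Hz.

Step 1 — Angular frequency: ω = 2π·858 = 5391 rad/s.
Step 2 — Transfer function: H(jω) = jωL/(R + jωL).
Step 3 — Numerator jωL = j·269.5; denominator R + jωL = 20.9 + j269.5.
Step 4 — H = 0.994 + j0.07707.
Step 5 — Magnitude: |H| = 0.997 (-0.0 dB); phase: φ = 4.4°.

|H| = 0.997 (-0.0 dB), φ = 4.4°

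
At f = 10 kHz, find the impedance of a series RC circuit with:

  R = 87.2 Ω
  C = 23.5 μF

Step 1 — Angular frequency: ω = 2π·f = 2π·1e+04 = 6.283e+04 rad/s.
Step 2 — Component impedances:
  R: Z = R = 87.2 Ω
  C: Z = 1/(jωC) = -j/(ω·C) = 0 - j0.6773 Ω
Step 3 — Series combination: Z_total = R + C = 87.2 - j0.6773 Ω = 87.2∠-0.4° Ω.

Z = 87.2 - j0.6773 Ω = 87.2∠-0.4° Ω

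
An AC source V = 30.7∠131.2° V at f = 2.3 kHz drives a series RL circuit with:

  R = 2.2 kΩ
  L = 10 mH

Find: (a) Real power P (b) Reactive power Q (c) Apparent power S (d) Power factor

Step 1 — Angular frequency: ω = 2π·f = 2π·2300 = 1.445e+04 rad/s.
Step 2 — Component impedances:
  R: Z = R = 2200 Ω
  L: Z = jωL = j·1.445e+04·0.01 = 0 + j144.5 Ω
Step 3 — Series combination: Z_total = R + L = 2200 + j144.5 Ω = 2205∠3.8° Ω.
Step 4 — Source phasor: V = 30.7∠131.2° V = -20.22 + j23.1 V.
Step 5 — Current: I = V / Z = -0.008465 + j0.01106 A = 0.01392∠127.4° A.
Step 6 — Complex power: S = V·I* = 0.4266 + j0.02802 VA.
Step 7 — Real power: P = Re(S) = 0.4266 W.
Step 8 — Reactive power: Q = Im(S) = 0.02802 VAR.
Step 9 — Apparent power: |S| = 0.4275 VA.
Step 10 — Power factor: PF = P/|S| = 0.9978 (lagging).

(a) P = 0.4266 W  (b) Q = 0.02802 VAR  (c) S = 0.4275 VA  (d) PF = 0.9978 (lagging)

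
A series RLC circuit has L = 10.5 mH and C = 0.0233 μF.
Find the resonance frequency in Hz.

Step 1 — Resonance condition Im(Z)=0 gives ω₀ = 1/√(LC).
Step 2 — ω₀ = 1/√(0.0105·2.33e-08) = 6.393e+04 rad/s.
Step 3 — f₀ = ω₀/(2π) = 1.018e+04 Hz.

f₀ = 1.018e+04 Hz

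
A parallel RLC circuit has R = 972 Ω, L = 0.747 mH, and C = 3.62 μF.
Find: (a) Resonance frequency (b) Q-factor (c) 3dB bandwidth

Step 1 — Resonance: ω₀ = 1/√(LC) = 1/√(0.000747·3.62e-06) = 1.923e+04 rad/s.
Step 2 — f₀ = ω₀/(2π) = 3061 Hz.
Step 3 — Parallel Q: Q = R/(ω₀L) = 972/(1.923e+04·0.000747) = 67.66.
Step 4 — Bandwidth: Δω = ω₀/Q = 284.2 rad/s; BW = Δω/(2π) = 45.23 Hz.

(a) f₀ = 3061 Hz  (b) Q = 67.66  (c) BW = 45.23 Hz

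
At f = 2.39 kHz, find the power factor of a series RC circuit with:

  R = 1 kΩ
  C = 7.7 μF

Step 1 — Angular frequency: ω = 2π·f = 2π·2390 = 1.502e+04 rad/s.
Step 2 — Component impedances:
  R: Z = R = 1000 Ω
  C: Z = 1/(jωC) = -j/(ω·C) = 0 - j8.648 Ω
Step 3 — Series combination: Z_total = R + C = 1000 - j8.648 Ω = 1000∠-0.5° Ω.
Step 4 — Power factor: PF = cos(φ) = Re(Z)/|Z| = 1000/1000 = 1.
Step 5 — Type: Im(Z) = -8.648 ⇒ leading (phase φ = -0.5°).

PF = 1 (leading, φ = -0.5°)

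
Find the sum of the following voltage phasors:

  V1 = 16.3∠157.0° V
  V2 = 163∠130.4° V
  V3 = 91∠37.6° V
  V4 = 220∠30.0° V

Step 1 — Convert each phasor to rectangular form:
  V1 = 16.3·(cos(157.0°) + j·sin(157.0°)) = -15 + j6.369 V
  V2 = 163·(cos(130.4°) + j·sin(130.4°)) = -105.6 + j124.1 V
  V3 = 91·(cos(37.6°) + j·sin(37.6°)) = 72.1 + j55.52 V
  V4 = 220·(cos(30.0°) + j·sin(30.0°)) = 190.5 + j110 V
Step 2 — Sum components: V_total = 142 + j296 V.
Step 3 — Convert to polar: |V_total| = 328.3 V, ∠V_total = 64.4°.

V_total = 328.3∠64.4° V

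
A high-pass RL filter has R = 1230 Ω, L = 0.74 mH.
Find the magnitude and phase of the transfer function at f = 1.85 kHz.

Step 1 — Angular frequency: ω = 2π·1850 = 1.162e+04 rad/s.
Step 2 — Transfer function: H(jω) = jωL/(R + jωL).
Step 3 — Numerator jωL = j·8.602; denominator R + jωL = 1230 + j8.602.
Step 4 — H = 4.89e-05 + j0.006993.
Step 5 — Magnitude: |H| = 0.006993 (-43.1 dB); phase: φ = 89.6°.

|H| = 0.006993 (-43.1 dB), φ = 89.6°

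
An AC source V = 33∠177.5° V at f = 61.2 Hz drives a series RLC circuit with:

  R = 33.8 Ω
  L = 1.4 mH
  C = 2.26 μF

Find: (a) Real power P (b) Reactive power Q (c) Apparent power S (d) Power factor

Step 1 — Angular frequency: ω = 2π·f = 2π·61.2 = 384.5 rad/s.
Step 2 — Component impedances:
  R: Z = R = 33.8 Ω
  L: Z = jωL = j·384.5·0.0014 = 0 + j0.5383 Ω
  C: Z = 1/(jωC) = -j/(ω·C) = 0 - j1151 Ω
Step 3 — Series combination: Z_total = R + L + C = 33.8 - j1150 Ω = 1151∠-88.3° Ω.
Step 4 — Source phasor: V = 33∠177.5° V = -32.97 + j1.439 V.
Step 5 — Current: I = V / Z = -0.002092 - j0.0286 A = 0.02868∠-94.2° A.
Step 6 — Complex power: S = V·I* = 0.0278 - j0.946 VA.
Step 7 — Real power: P = Re(S) = 0.0278 W.
Step 8 — Reactive power: Q = Im(S) = -0.946 VAR.
Step 9 — Apparent power: |S| = 0.9464 VA.
Step 10 — Power factor: PF = P/|S| = 0.02937 (leading).

(a) P = 0.0278 W  (b) Q = -0.946 VAR  (c) S = 0.9464 VA  (d) PF = 0.02937 (leading)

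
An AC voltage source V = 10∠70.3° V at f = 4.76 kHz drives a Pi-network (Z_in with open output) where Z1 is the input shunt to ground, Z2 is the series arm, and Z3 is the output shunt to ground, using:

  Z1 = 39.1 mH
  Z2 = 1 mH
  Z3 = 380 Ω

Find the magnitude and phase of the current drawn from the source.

Step 1 — Angular frequency: ω = 2π·f = 2π·4760 = 2.991e+04 rad/s.
Step 2 — Component impedances:
  Z1: Z = jωL = j·2.991e+04·0.0391 = 0 + j1169 Ω
  Z2: Z = jωL = j·2.991e+04·0.001 = 0 + j29.91 Ω
  Z3: Z = R = 380 Ω
Step 3 — With open output, the series arm Z2 and the output shunt Z3 appear in series to ground: Z2 + Z3 = 380 + j29.91 Ω.
Step 4 — Parallel with input shunt Z1: Z_in = Z1 || (Z2 + Z3) = 328.3 + j133.2 Ω = 354.3∠22.1° Ω.
Step 5 — Source phasor: V = 10∠70.3° V = 3.371 + j9.415 V.
Step 6 — Ohm's law: I = V / Z_total = (3.371 + j9.415) / (328.3 + j133.2) = 0.01881 + j0.02105 A.
Step 7 — Convert to polar: |I| = 0.02822 A, ∠I = 48.2°.

I = 0.02822∠48.2° A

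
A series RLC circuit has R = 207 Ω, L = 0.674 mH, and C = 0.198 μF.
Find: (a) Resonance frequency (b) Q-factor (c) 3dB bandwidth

Step 1 — Resonance condition Im(Z)=0 gives ω₀ = 1/√(LC).
Step 2 — ω₀ = 1/√(0.000674·1.98e-07) = 8.656e+04 rad/s.
Step 3 — f₀ = ω₀/(2π) = 1.378e+04 Hz.
Step 4 — Series Q: Q = ω₀L/R = 8.656e+04·0.000674/207 = 0.2819.
Step 5 — 3dB bandwidth: Δω = ω₀/Q = 3.071e+05 rad/s; BW = Δω/(2π) = 4.888e+04 Hz.

(a) f₀ = 1.378e+04 Hz  (b) Q = 0.2819  (c) BW = 4.888e+04 Hz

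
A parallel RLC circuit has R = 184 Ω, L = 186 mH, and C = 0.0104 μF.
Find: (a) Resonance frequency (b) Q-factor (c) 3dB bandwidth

Step 1 — Resonance: ω₀ = 1/√(LC) = 1/√(0.186·1.04e-08) = 2.274e+04 rad/s.
Step 2 — f₀ = ω₀/(2π) = 3619 Hz.
Step 3 — Parallel Q: Q = R/(ω₀L) = 184/(2.274e+04·0.186) = 0.04351.
Step 4 — Bandwidth: Δω = ω₀/Q = 5.226e+05 rad/s; BW = Δω/(2π) = 8.317e+04 Hz.

(a) f₀ = 3619 Hz  (b) Q = 0.04351  (c) BW = 8.317e+04 Hz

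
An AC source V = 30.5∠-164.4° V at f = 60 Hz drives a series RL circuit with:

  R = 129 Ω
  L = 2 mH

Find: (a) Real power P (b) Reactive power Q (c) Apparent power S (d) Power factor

Step 1 — Angular frequency: ω = 2π·f = 2π·60 = 377 rad/s.
Step 2 — Component impedances:
  R: Z = R = 129 Ω
  L: Z = jωL = j·377·0.002 = 0 + j0.754 Ω
Step 3 — Series combination: Z_total = R + L = 129 + j0.754 Ω = 129∠0.3° Ω.
Step 4 — Source phasor: V = 30.5∠-164.4° V = -29.38 - j8.202 V.
Step 5 — Current: I = V / Z = -0.2281 - j0.06225 A = 0.2364∠-164.7° A.
Step 6 — Complex power: S = V·I* = 7.211 + j0.04215 VA.
Step 7 — Real power: P = Re(S) = 7.211 W.
Step 8 — Reactive power: Q = Im(S) = 0.04215 VAR.
Step 9 — Apparent power: |S| = 7.211 VA.
Step 10 — Power factor: PF = P/|S| = 1 (lagging).

(a) P = 7.211 W  (b) Q = 0.04215 VAR  (c) S = 7.211 VA  (d) PF = 1 (lagging)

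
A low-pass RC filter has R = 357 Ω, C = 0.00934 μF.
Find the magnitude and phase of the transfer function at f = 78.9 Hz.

Step 1 — Angular frequency: ω = 2π·78.9 = 495.7 rad/s.
Step 2 — Transfer function: H(jω) = 1/(1 + jωRC).
Step 3 — Denominator: 1 + jωRC = 1 + j·495.7·357·9.34e-09 = 1 + j0.001653.
Step 4 — H = 1 - j0.001653.
Step 5 — Magnitude: |H| = 1 (-0.0 dB); phase: φ = -0.1°.

|H| = 1 (-0.0 dB), φ = -0.1°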